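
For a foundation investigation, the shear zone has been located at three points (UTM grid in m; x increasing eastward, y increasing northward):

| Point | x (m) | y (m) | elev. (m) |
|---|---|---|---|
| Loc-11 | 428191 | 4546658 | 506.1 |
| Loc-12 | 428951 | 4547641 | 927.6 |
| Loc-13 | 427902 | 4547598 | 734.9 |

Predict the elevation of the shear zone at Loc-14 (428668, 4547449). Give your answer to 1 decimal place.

822.2 m

Two edge vectors: Loc-11→Loc-12 = (760, 983, 421.5), Loc-11→Loc-13 = (-289, 940, 228.8).
Normal n = (Loc-11→Loc-12) × (Loc-11→Loc-13) = (-171299.6, -295701.5, 998487).
So ∂z/∂x = −n_x/n_z = 0.171559169 and ∂z/∂y = −n_y/n_z = 0.296149574.
Intercept c from Loc-11: 506.1 − 73460.09 − 1346490.83 = −1419444.82.
At (428668, 4547449): z = 73541.9 + 1346725.1 − 1419444.82 = 822.2 m.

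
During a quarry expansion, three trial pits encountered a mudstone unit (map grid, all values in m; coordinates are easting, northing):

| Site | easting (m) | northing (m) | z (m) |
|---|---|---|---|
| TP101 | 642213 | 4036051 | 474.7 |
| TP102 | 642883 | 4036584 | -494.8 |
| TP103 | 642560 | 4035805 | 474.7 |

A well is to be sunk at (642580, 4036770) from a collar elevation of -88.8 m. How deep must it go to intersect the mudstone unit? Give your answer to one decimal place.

Two edge vectors: TP101→TP102 = (670, 533, -969.5), TP101→TP103 = (347, -246, 0).
Normal n = (TP101→TP102) × (TP101→TP103) = (-238497, -336416.5, -349771).
So ∂z/∂easting = −n_x/n_z = −0.681866135 and ∂z/∂northing = −n_y/n_z = −0.961819305.
Intercept c from TP101: 474.7 + 437903.30 + 3881951.77 = 4320329.76.
At (642580, 4036770): z_contact = −438153.54 − 3882643.31 + 4320329.76 = -467.09 m.
Depth below ground = -88.8 − (-467.09) = 378.3 m.

378.3 m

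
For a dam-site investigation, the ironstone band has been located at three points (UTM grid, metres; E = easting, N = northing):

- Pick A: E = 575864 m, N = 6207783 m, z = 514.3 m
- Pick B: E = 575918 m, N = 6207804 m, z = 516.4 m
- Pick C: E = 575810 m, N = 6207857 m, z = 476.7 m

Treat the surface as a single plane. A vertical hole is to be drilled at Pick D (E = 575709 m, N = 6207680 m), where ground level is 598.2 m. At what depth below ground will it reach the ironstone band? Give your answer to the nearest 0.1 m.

Let the plane be z = a·E + b·N + c.
Pick B−Pick A: 54a + 21b = 2.1;  Pick C−Pick A: −54a + 74b = −37.6.
Solving gives a = 0.184210526, b = −0.373684211.
Then c = 514.3 − a·575864 − b·6207783 = 2214184.58.
At (575709, 6207680): z_contact = 106051.66 − 2319712.00 + 2214184.58 = 524.24 m.
Depth below ground = 598.2 − 524.24 = 74.0 m.

74.0 m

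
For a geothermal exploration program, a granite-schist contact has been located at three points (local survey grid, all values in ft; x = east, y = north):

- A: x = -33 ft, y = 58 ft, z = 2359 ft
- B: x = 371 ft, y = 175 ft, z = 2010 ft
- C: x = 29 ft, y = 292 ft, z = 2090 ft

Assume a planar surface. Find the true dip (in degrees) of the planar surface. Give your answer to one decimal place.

49.0°

Two edge vectors: A→B = (404, 117, -349), A→C = (62, 234, -269).
Normal n = (A→B) × (A→C) = (50193, 87038, 87282).
So ∂z/∂x = −n_x/n_z = −0.57507 and ∂z/∂y = −n_y/n_z = −0.99720.
Gradient magnitude |∇z| = √(a² + b²) = √(0.33070 + 0.99442) = 1.15114.
True dip = arctan(1.15114) = 49.0°, dipping toward NNE (azimuth ≈ 030°).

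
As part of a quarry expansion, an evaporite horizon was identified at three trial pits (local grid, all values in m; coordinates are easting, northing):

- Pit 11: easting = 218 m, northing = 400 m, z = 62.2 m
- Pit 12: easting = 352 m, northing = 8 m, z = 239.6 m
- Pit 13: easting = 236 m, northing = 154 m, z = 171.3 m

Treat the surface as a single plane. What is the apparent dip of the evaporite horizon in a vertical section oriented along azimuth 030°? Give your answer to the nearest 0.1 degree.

20.1°

Two edge vectors: Pit 11→Pit 12 = (134, -392, 177.4), Pit 11→Pit 13 = (18, -246, 109.1).
Normal n = (Pit 11→Pit 12) × (Pit 11→Pit 13) = (873.2, -11426.2, -25908).
So ∂z/∂easting = −n_x/n_z = 0.03370 and ∂z/∂northing = −n_y/n_z = −0.44103.
Unit vector along 030° is (sin 30°, cos 30°) = (0.5000, 0.8660).
Slope in that direction = a·(0.5000) + b·(0.8660) = −0.36509.
Apparent dip = arctan|0.36509| = 20.1° (true dip is 23.9°, so apparent ≤ true as expected).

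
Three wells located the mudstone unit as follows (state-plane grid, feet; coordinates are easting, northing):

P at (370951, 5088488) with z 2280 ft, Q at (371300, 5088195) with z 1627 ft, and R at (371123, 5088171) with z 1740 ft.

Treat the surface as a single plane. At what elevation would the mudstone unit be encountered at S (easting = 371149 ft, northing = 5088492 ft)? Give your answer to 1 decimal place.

2124.7 ft

Let the plane be z = a·easting + b·northing + c.
Q−P: 349a − 293b = −653;  R−P: 172a − 317b = −540.
Solving gives a = −0.809817886, b = 1.264073576.
Then c = 2280 − a·370951 − b·5088488 = −6129540.47.
At (371149, 5088492): z = −300563.1 + 6432228.3 − 6129540.47 = 2124.7 ft.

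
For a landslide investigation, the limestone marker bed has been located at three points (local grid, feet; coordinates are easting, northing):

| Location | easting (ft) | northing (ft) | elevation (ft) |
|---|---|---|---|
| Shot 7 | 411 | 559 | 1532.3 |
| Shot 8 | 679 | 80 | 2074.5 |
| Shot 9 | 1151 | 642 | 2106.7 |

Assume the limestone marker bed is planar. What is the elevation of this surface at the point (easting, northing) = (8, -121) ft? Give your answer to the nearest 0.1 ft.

1636.2 ft

Let the plane be z = a·easting + b·northing + c.
Shot 8−Shot 7: 268a − 479b = 542.2;  Shot 9−Shot 7: 740a + 83b = 574.4.
Solving gives a = 0.849846, b = −0.656454.
Then c = 1532.3 − a·411 − b·559 = 1549.97.
At (8, -121): z = 6.8 + 79.4 + 1549.97 = 1636.2 ft.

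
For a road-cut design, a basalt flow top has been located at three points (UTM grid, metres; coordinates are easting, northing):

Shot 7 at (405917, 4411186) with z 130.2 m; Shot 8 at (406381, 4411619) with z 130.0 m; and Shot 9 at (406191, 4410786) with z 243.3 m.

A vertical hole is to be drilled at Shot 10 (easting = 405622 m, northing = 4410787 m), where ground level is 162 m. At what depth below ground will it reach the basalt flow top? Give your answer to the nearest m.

Let the plane be z = a·easting + b·northing + c.
Shot 8−Shot 7: 464a + 433b = −0.2;  Shot 9−Shot 7: 274a − 400b = 113.1.
Solving gives a = 0.16070201, b = −0.17266913.
Then c = 130.2 − a·405917 − b·4411186 = 696574.15.
At (405622, 4410787): z_contact = 65184.3 − 761606.7 + 696574.15 = 151.7 m.
Depth below ground = 162 − 151.7 = 10 m.

10 m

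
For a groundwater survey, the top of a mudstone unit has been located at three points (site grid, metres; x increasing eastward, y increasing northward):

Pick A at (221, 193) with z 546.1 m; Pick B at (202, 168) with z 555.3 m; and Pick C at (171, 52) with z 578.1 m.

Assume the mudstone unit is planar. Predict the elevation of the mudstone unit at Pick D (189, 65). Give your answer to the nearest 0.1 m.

570.5 m

Let the plane be z = a·x + b·y + c.
Pick B−Pick A: −19a − 25b = 9.2;  Pick C−Pick A: −50a − 141b = 32.
Solving gives a = −0.34794, b = −0.10357.
Then c = 546.1 − a·221 − b·193 = 642.98.
At (189, 65): z = −65.8 − 6.7 + 642.98 = 570.5 m.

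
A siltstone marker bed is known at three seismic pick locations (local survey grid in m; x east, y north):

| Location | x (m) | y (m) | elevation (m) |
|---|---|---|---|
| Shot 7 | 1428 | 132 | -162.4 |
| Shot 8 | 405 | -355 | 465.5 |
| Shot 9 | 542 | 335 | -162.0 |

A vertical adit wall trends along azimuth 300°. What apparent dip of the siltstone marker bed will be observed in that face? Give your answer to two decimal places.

Two edge vectors: Shot 7→Shot 8 = (-1023, -487, 627.9), Shot 7→Shot 9 = (-886, 203, 0.4).
Normal n = (Shot 7→Shot 8) × (Shot 7→Shot 9) = (-127658.5, -555910.2, -639151).
So ∂z/∂x = −n_x/n_z = −0.19973 and ∂z/∂y = −n_y/n_z = −0.86976.
Unit vector along 300° is (sin 300°, cos 300°) = (-0.8660, 0.5000).
Slope in that direction = a·(-0.8660) + b·(0.5000) = −0.26191.
Apparent dip = arctan|0.26191| = 14.68° (true dip is 41.7°, so apparent ≤ true as expected).

14.68°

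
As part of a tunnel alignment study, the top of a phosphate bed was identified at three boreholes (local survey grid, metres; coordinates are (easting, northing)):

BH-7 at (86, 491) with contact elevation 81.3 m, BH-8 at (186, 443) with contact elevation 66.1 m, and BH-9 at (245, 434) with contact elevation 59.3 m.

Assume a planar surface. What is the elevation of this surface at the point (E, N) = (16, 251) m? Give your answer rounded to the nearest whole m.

61 m

Let the plane be z = a·E + b·N + c.
BH-8−BH-7: 100a − 48b = −15.2;  BH-9−BH-7: 159a − 57b = −22.
Solving gives a = −0.09814, b = 0.11222.
Then c = 81.3 − a·86 − b·491 = 34.64.
At (16, 251): z = −1.6 + 28.2 + 34.64 = 61.2 m.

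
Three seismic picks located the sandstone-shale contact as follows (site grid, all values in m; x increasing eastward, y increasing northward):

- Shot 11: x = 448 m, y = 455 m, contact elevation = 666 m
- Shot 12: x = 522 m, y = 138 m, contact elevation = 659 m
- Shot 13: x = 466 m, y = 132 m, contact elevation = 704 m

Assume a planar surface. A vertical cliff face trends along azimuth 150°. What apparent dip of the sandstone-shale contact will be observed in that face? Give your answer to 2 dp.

14.21°

Let the plane be z = a·x + b·y + c.
Shot 12−Shot 11: 74a − 317b = −7;  Shot 13−Shot 11: 18a − 323b = 38.
Solving gives a = −0.78627, b = −0.16146.
Unit vector along 150° is (sin 150°, cos 150°) = (0.5000, -0.8660).
Slope in that direction = a·(0.5000) + b·(-0.8660) = −0.25330.
Apparent dip = arctan|0.25330| = 14.21° (true dip is 38.8°, so apparent ≤ true as expected).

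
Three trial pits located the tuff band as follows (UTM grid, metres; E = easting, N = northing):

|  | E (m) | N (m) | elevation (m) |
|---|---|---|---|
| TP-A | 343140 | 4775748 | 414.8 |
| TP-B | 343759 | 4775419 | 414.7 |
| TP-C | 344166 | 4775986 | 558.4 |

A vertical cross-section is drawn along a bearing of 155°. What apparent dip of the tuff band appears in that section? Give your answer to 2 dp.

7.14°

Two edge vectors: TP-A→TP-B = (619, -329, -0.1), TP-A→TP-C = (1026, 238, 143.6).
Normal n = (TP-A→TP-B) × (TP-A→TP-C) = (-47220.6, -88991, 484876).
So ∂z/∂E = −n_x/n_z = 0.09739 and ∂z/∂N = −n_y/n_z = 0.18353.
Unit vector along 155° is (sin 155°, cos 155°) = (0.4226, -0.9063).
Slope in that direction = a·(0.4226) + b·(-0.9063) = −0.12518.
Apparent dip = arctan|0.12518| = 7.14° (true dip is 11.7°, so apparent ≤ true as expected).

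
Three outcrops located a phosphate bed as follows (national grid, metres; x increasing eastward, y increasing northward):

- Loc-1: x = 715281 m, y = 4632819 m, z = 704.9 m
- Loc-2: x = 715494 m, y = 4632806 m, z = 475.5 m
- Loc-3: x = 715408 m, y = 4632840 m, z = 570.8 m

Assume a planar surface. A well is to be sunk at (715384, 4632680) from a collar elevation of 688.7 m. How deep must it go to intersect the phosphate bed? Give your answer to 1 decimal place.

107.1 m

Let the plane be z = a·x + b·y + c.
Loc-2−Loc-1: 213a − 13b = −229.4;  Loc-3−Loc-1: 127a + 21b = −134.1.
Solving gives a = −1.071309602, b = 0.093158067.
Then c = 704.9 − a·715281 − b·4632819 = 335407.84.
At (715384, 4632680): z_contact = −766397.75 + 431571.51 + 335407.84 = 581.61 m.
Depth below ground = 688.7 − 581.61 = 107.1 m.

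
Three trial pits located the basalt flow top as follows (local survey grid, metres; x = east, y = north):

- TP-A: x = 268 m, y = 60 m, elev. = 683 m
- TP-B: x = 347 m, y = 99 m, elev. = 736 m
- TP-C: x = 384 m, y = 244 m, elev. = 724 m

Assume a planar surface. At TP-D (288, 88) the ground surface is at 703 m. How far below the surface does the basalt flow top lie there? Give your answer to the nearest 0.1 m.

Two edge vectors: TP-A→TP-B = (79, 39, 53), TP-A→TP-C = (116, 184, 41).
Normal n = (TP-A→TP-B) × (TP-A→TP-C) = (-8153, 2909, 10012).
So ∂z/∂x = −n_x/n_z = 0.81432 and ∂z/∂y = −n_y/n_z = −0.29055.
Intercept c from TP-A: 683 − 218.24 + 17.43 = 482.19.
At (288, 88): z_contact = 234.52 − 25.57 + 482.19 = 691.15 m.
Depth below ground = 703 − 691.15 = 11.8 m.

11.8 m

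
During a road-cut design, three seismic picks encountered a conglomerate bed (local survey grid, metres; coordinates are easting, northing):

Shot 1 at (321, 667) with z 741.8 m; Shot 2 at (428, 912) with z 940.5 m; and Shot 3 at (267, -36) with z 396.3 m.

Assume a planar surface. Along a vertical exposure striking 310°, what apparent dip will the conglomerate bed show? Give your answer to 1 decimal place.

Two edge vectors: Shot 1→Shot 2 = (107, 245, 198.7), Shot 1→Shot 3 = (-54, -703, -345.5).
Normal n = (Shot 1→Shot 2) × (Shot 1→Shot 3) = (55038.6, 26238.7, -61991).
So ∂z/∂easting = −n_x/n_z = 0.88785 and ∂z/∂northing = −n_y/n_z = 0.42327.
Unit vector along 310° is (sin 310°, cos 310°) = (-0.7660, 0.6428).
Slope in that direction = a·(-0.7660) + b·(0.6428) = −0.40806.
Apparent dip = arctan|0.40806| = 22.2° (true dip is 44.5°, so apparent ≤ true as expected).

22.2°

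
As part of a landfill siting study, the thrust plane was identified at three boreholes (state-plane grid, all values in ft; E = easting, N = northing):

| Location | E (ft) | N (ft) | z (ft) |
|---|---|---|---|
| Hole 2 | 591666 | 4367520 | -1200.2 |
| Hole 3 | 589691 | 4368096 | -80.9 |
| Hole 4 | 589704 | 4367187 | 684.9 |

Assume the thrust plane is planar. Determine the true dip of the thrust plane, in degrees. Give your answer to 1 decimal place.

49.7°

Two edge vectors: Hole 2→Hole 3 = (-1975, 576, 1119.3), Hole 2→Hole 4 = (-1962, -333, 1885.1).
Normal n = (Hole 2→Hole 3) × (Hole 2→Hole 4) = (1458544.5, 1527005.9, 1787787).
So ∂z/∂E = −n_x/n_z = −0.81584 and ∂z/∂N = −n_y/n_z = −0.85413.
Gradient magnitude |∇z| = √(a² + b²) = √(0.66559 + 0.72954) = 1.18116.
True dip = arctan(1.18116) = 49.7°, dipping toward NE (azimuth ≈ 044°).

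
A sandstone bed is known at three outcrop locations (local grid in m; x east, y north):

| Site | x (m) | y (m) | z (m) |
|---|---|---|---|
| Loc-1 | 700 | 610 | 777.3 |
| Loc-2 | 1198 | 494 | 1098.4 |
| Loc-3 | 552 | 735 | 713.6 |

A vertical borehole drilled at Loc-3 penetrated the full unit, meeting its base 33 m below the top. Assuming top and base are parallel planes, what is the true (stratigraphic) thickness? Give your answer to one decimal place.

25.7 m

Let the plane be z = a·x + b·y + c.
Loc-2−Loc-1: 498a − 116b = 321.1;  Loc-3−Loc-1: −148a + 125b = −63.7.
Solving gives a = 0.72642, b = 0.35048.
|∇z| = √(a²+b²) = 0.80654, so dip δ = arctan(0.80654) = 38.89°.
True thickness = vertical thickness × cos δ = 33 × cos 38.89° = 25.7 m.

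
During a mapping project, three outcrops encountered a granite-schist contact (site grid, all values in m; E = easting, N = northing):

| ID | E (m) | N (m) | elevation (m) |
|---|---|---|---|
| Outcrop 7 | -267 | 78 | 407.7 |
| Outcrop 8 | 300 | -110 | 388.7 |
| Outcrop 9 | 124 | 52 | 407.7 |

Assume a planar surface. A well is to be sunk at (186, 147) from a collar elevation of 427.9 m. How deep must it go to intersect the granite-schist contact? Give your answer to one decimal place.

7.7 m

Two edge vectors: Outcrop 7→Outcrop 8 = (567, -188, -19), Outcrop 7→Outcrop 9 = (391, -26, 0).
Normal n = (Outcrop 7→Outcrop 8) × (Outcrop 7→Outcrop 9) = (-494, -7429, 58766).
So ∂z/∂E = −n_x/n_z = 0.00841 and ∂z/∂N = −n_y/n_z = 0.12642.
Intercept c from Outcrop 7: 407.7 + 2.24 − 9.86 = 400.08.
At (186, 147): z_contact = 1.56 + 18.58 + 400.08 = 420.23 m.
Depth below ground = 427.9 − 420.23 = 7.7 m.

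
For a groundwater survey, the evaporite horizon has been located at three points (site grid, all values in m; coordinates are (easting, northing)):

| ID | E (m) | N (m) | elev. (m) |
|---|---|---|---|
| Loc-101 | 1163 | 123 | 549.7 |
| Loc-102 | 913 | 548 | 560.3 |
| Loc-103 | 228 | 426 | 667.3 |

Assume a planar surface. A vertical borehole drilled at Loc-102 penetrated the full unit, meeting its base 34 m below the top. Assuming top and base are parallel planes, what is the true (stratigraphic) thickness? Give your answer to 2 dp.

Let the plane be z = a·E + b·N + c.
Loc-102−Loc-101: −250a + 425b = 10.6;  Loc-103−Loc-101: −935a + 303b = 117.6.
Solving gives a = −0.14541, b = −0.06060.
|∇z| = √(a²+b²) = 0.15753, so dip δ = arctan(0.15753) = 8.95°.
True thickness = vertical thickness × cos δ = 34 × cos 8.95° = 33.59 m.

33.59 m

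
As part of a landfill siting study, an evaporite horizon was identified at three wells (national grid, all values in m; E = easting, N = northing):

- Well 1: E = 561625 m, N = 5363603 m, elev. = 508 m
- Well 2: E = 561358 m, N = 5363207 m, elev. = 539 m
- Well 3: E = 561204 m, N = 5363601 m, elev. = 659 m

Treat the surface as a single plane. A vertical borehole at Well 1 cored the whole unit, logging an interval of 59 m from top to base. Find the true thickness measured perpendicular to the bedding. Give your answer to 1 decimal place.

Two edge vectors: Well 1→Well 2 = (-267, -396, 31), Well 1→Well 3 = (-421, -2, 151).
Normal n = (Well 1→Well 2) × (Well 1→Well 3) = (-59734, 27266, -166182).
So ∂z/∂E = −n_x/n_z = −0.35945 and ∂z/∂N = −n_y/n_z = 0.16407.
|∇z| = √(a²+b²) = 0.39513, so dip δ = arctan(0.39513) = 21.56°.
True thickness = vertical thickness × cos δ = 59 × cos 21.56° = 54.9 m.

54.9 m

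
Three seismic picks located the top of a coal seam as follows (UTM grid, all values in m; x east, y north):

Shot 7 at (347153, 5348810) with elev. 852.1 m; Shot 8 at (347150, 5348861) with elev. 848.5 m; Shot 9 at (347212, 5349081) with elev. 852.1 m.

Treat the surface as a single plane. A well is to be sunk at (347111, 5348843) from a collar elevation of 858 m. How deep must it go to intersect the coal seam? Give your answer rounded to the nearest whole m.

Let the plane be z = a·x + b·y + c.
Shot 8−Shot 7: −3a + 51b = −3.6;  Shot 9−Shot 7: 59a + 271b = 0.
Solving gives a = 0.25525903, b = −0.05557300.
Then c = 852.1 − a·347153 − b·5348810 = 209487.57.
At (347111, 5348843): z_contact = 88603.2 − 297251.2 + 209487.57 = 839.5 m.
Depth below ground = 858 − 839.5 = 18 m.

18 m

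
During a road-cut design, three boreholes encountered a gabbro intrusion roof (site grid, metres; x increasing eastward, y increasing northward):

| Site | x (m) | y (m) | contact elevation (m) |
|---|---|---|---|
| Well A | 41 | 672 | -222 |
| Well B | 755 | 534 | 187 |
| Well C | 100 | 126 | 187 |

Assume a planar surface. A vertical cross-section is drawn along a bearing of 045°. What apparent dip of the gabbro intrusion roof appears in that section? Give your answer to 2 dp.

Let the plane be z = a·x + b·y + c.
Well B−Well A: 714a − 138b = 409;  Well C−Well A: 59a − 546b = 409.
Solving gives a = 0.43718, b = −0.70184.
Unit vector along 045° is (sin 45°, cos 45°) = (0.7071, 0.7071).
Slope in that direction = a·(0.7071) + b·(0.7071) = −0.18715.
Apparent dip = arctan|0.18715| = 10.60° (true dip is 39.6°, so apparent ≤ true as expected).

10.60°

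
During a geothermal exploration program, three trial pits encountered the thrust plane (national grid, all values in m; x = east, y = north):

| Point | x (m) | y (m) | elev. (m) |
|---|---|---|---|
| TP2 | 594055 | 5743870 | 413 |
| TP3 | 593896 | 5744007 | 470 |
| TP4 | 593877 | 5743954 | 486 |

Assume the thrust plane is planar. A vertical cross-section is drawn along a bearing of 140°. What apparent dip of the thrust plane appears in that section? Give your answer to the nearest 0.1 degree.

11.4°

Let the plane be z = a·x + b·y + c.
TP3−TP2: −159a + 137b = 57;  TP4−TP2: −178a + 84b = 73.
Solving gives a = −0.47262, b = −0.13246.
Unit vector along 140° is (sin 140°, cos 140°) = (0.6428, -0.7660).
Slope in that direction = a·(0.6428) + b·(-0.7660) = −0.20233.
Apparent dip = arctan|0.20233| = 11.4° (true dip is 26.1°, so apparent ≤ true as expected).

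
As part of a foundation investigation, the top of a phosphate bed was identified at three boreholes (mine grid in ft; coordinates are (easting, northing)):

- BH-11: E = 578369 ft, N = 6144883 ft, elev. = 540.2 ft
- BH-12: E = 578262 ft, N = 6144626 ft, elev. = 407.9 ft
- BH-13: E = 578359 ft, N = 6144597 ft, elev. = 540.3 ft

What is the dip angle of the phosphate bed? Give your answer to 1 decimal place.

53.5°

Two edge vectors: BH-11→BH-12 = (-107, -257, -132.3), BH-11→BH-13 = (-10, -286, 0.1).
Normal n = (BH-11→BH-12) × (BH-11→BH-13) = (-37863.5, 1333.7, 28032).
So ∂z/∂E = −n_x/n_z = 1.35072 and ∂z/∂N = −n_y/n_z = −0.04758.
Gradient magnitude |∇z| = √(a² + b²) = √(1.82446 + 0.00226) = 1.35156.
True dip = arctan(1.35156) = 53.5°, dipping toward W (azimuth ≈ 272°).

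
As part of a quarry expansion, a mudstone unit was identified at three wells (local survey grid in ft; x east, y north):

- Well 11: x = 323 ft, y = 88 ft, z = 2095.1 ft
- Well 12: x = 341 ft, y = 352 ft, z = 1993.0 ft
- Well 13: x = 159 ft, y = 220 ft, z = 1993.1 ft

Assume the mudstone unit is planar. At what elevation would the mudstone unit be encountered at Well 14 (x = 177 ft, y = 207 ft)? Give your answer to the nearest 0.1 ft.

2003.7 ft

Two edge vectors: Well 11→Well 12 = (18, 264, -102.1), Well 11→Well 13 = (-164, 132, -102).
Normal n = (Well 11→Well 12) × (Well 11→Well 13) = (-13450.8, 18580.4, 45672).
So ∂z/∂x = −n_x/n_z = 0.29451 and ∂z/∂y = −n_y/n_z = −0.40682.
Intercept c from Well 11: 2095.1 − 95.13 + 35.80 = 2035.77.
At (177, 207): z = 52.1 − 84.2 + 2035.77 = 2003.7 ft.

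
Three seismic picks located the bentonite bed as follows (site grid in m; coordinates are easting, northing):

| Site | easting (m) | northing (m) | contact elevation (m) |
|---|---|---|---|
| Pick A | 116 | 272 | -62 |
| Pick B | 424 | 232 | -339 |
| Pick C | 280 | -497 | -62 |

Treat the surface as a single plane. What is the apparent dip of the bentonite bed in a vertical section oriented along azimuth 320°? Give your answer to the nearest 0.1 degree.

23.9°

Let the plane be z = a·easting + b·northing + c.
Pick B−Pick A: 308a − 40b = −277;  Pick C−Pick A: 164a − 769b = 0.
Solving gives a = −0.92497, b = −0.19726.
Unit vector along 320° is (sin 320°, cos 320°) = (-0.6428, 0.7660).
Slope in that direction = a·(-0.6428) + b·(0.7660) = 0.44345.
Apparent dip = arctan|0.44345| = 23.9° (true dip is 43.4°, so apparent ≤ true as expected).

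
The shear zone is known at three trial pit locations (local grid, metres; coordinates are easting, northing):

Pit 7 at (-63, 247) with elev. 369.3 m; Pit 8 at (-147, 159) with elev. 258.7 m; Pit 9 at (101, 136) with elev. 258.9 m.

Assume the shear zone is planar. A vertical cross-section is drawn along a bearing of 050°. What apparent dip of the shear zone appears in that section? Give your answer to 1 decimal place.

Let the plane be z = a·easting + b·northing + c.
Pit 8−Pit 7: −84a − 88b = −110.6;  Pit 9−Pit 7: 164a − 111b = −110.4.
Solving gives a = 0.10782, b = 1.15390.
Unit vector along 050° is (sin 50°, cos 50°) = (0.7660, 0.6428).
Slope in that direction = a·(0.7660) + b·(0.6428) = 0.82431.
Apparent dip = arctan|0.82431| = 39.5° (true dip is 49.2°, so apparent ≤ true as expected).

39.5°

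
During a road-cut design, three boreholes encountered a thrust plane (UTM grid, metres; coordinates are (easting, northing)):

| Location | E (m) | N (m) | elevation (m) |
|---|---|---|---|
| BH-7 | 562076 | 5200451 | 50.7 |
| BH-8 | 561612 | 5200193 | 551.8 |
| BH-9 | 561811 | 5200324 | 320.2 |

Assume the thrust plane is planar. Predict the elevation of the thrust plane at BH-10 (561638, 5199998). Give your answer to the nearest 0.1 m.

Two edge vectors: BH-7→BH-8 = (-464, -258, 501.1), BH-7→BH-9 = (-265, -127, 269.5).
Normal n = (BH-7→BH-8) × (BH-7→BH-9) = (-5891.3, -7743.5, -9442).
So ∂z/∂E = −n_x/n_z = −0.623946198 and ∂z/∂N = −n_y/n_z = −0.820112264.
Intercept c from BH-7: 50.7 + 350705.18 + 4264953.65 = 4615709.53.
At (561638, 5199998): z = −350431.9 − 4264582.1 + 4615709.53 = 695.5 m.

695.5 m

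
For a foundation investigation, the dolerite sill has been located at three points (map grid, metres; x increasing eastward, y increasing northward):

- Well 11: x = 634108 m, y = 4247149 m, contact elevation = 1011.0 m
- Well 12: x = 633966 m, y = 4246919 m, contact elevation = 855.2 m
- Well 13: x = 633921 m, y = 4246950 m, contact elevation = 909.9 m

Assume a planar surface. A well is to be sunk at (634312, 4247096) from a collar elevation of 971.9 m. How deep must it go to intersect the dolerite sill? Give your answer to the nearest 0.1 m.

121.2 m

Two edge vectors: Well 11→Well 12 = (-142, -230, -155.8), Well 11→Well 13 = (-187, -199, -101.1).
Normal n = (Well 11→Well 12) × (Well 11→Well 13) = (-7751.2, 14778.4, -14752).
So ∂z/∂x = −n_x/n_z = −0.525433839 and ∂z/∂y = −n_y/n_z = 1.001789588.
Intercept c from Well 11: 1011 + 333181.80 − 4254749.65 = −3920556.85.
At (634312, 4247096): z_contact = −333288.99 + 4254696.55 − 3920556.85 = 850.72 m.
Depth below ground = 971.9 − 850.72 = 121.2 m.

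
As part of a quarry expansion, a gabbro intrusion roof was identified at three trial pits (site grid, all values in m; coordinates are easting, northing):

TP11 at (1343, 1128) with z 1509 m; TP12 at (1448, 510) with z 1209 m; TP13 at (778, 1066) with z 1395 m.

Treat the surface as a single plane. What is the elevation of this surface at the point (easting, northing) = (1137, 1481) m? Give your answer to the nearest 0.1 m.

Two edge vectors: TP11→TP12 = (105, -618, -300), TP11→TP13 = (-565, -62, -114).
Normal n = (TP11→TP12) × (TP11→TP13) = (51852, 181470, -355680).
So ∂z/∂easting = −n_x/n_z = 0.145783 and ∂z/∂northing = −n_y/n_z = 0.510206.
Intercept c from TP11: 1509 − 195.79 − 575.51 = 737.70.
At (1137, 1481): z = 165.8 + 755.6 + 737.70 = 1659.1 m.

1659.1 m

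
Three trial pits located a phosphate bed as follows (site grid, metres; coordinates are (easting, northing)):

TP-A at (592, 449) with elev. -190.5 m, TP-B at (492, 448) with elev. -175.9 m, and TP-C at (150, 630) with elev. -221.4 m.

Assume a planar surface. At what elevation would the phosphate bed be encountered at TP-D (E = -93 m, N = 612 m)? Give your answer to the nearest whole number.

-178 m

Two edge vectors: TP-A→TP-B = (-100, -1, 14.6), TP-A→TP-C = (-442, 181, -30.9).
Normal n = (TP-A→TP-B) × (TP-A→TP-C) = (-2611.7, -9543.2, -18542).
So ∂z/∂E = −n_x/n_z = −0.14085 and ∂z/∂N = −n_y/n_z = −0.51468.
Intercept c from TP-A: -190.5 + 83.39 + 231.09 = 123.98.
At (-93, 612): z = 13.1 − 315.0 + 123.98 = -177.9 m.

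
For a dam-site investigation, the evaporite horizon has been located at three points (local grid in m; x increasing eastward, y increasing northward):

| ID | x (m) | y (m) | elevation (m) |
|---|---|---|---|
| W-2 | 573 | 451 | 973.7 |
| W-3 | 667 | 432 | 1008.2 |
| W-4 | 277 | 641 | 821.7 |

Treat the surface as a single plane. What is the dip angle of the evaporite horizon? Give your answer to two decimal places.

Let the plane be z = a·x + b·y + c.
W-3−W-2: 94a − 19b = 34.5;  W-4−W-2: −296a + 190b = −152.
Solving gives a = 0.29969, b = −0.33312.
Gradient magnitude |∇z| = √(a² + b²) = √(0.08981 + 0.11097) = 0.44808.
True dip = arctan(0.44808) = 24.14°, dipping toward NW (azimuth ≈ 318°).

24.14°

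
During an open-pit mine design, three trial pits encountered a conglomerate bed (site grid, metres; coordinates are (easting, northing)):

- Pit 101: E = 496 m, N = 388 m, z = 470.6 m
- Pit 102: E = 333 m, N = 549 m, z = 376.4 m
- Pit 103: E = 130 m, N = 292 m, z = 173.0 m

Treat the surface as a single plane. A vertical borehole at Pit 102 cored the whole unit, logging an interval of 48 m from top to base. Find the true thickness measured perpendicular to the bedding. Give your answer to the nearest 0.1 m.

Let the plane be z = a·E + b·N + c.
Pit 102−Pit 101: −163a + 161b = −94.2;  Pit 103−Pit 101: −366a − 96b = −297.6.
Solving gives a = 0.76376, b = 0.18816.
|∇z| = √(a²+b²) = 0.78660, so dip δ = arctan(0.78660) = 38.19°.
True thickness = vertical thickness × cos δ = 48 × cos 38.19° = 37.7 m.

37.7 m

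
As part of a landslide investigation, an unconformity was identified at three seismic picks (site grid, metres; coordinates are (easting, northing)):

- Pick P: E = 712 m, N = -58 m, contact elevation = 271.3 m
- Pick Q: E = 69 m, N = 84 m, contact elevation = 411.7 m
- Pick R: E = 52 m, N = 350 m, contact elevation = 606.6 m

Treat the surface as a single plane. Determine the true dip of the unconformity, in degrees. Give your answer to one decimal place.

36.2°

Two edge vectors: Pick P→Pick Q = (-643, 142, 140.4), Pick P→Pick R = (-660, 408, 335.3).
Normal n = (Pick P→Pick Q) × (Pick P→Pick R) = (-9670.6, 122933.9, -168624).
So ∂z/∂E = −n_x/n_z = −0.05735 and ∂z/∂N = −n_y/n_z = 0.72904.
Gradient magnitude |∇z| = √(a² + b²) = √(0.00329 + 0.53150) = 0.73129.
True dip = arctan(0.73129) = 36.2°, dipping toward S (azimuth ≈ 176°).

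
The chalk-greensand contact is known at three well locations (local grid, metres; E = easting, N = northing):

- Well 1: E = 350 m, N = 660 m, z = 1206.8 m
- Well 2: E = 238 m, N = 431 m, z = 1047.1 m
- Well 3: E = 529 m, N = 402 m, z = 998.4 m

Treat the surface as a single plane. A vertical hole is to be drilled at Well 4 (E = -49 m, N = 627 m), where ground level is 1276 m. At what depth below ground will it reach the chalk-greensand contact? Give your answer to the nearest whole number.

Let the plane be z = a·E + b·N + c.
Well 2−Well 1: −112a − 229b = −159.7;  Well 3−Well 1: 179a − 258b = −208.4.
Solving gives a = −0.09331, b = 0.74302.
Then c = 1206.8 − a·350 − b·660 = 749.07.
At (-49, 627): z_contact = 4.6 + 465.9 + 749.07 = 1219.5 m.
Depth below ground = 1276 − 1219.5 = 56 m.

56 m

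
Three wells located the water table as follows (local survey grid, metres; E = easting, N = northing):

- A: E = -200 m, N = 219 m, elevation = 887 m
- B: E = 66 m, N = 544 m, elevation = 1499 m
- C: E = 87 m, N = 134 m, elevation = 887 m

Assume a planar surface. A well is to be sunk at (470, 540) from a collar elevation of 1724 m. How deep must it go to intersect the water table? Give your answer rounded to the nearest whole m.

50 m

Two edge vectors: A→B = (266, 325, 612), A→C = (287, -85, 0).
Normal n = (A→B) × (A→C) = (52020, 175644, -115885).
So ∂z/∂E = −n_x/n_z = 0.44889 and ∂z/∂N = −n_y/n_z = 1.51568.
Intercept c from A: 887 + 89.78 − 331.93 = 644.85.
At (470, 540): z_contact = 211.0 + 818.5 + 644.85 = 1674.3 m.
Depth below ground = 1724 − 1674.3 = 50 m.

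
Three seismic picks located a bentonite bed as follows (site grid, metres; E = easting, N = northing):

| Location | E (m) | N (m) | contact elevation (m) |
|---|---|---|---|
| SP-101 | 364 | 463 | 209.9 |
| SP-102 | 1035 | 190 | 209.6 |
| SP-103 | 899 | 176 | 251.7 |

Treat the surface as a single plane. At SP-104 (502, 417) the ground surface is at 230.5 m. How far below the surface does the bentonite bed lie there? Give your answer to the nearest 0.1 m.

26.8 m

Let the plane be z = a·E + b·N + c.
SP-102−SP-101: 671a − 273b = −0.3;  SP-103−SP-101: 535a − 287b = 41.8.
Solving gives a = −0.247141, b = −0.606343.
Then c = 209.9 − a·364 − b·463 = 580.60.
At (502, 417): z_contact = −124.06 − 252.85 + 580.60 = 203.69 m.
Depth below ground = 230.5 − 203.69 = 26.8 m.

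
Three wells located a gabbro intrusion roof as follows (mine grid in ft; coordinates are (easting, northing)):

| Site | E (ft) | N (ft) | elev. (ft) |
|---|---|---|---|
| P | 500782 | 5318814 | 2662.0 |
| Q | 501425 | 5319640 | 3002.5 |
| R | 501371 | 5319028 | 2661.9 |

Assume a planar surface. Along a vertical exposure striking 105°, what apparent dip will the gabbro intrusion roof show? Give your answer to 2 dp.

Let the plane be z = a·E + b·N + c.
Q−P: 643a + 826b = 340.5;  R−P: 589a + 214b = −0.1.
Solving gives a = −0.20908, b = 0.57498.
Unit vector along 105° is (sin 105°, cos 105°) = (0.9659, -0.2588).
Slope in that direction = a·(0.9659) + b·(-0.2588) = −0.35077.
Apparent dip = arctan|0.35077| = 19.33° (true dip is 31.5°, so apparent ≤ true as expected).

19.33°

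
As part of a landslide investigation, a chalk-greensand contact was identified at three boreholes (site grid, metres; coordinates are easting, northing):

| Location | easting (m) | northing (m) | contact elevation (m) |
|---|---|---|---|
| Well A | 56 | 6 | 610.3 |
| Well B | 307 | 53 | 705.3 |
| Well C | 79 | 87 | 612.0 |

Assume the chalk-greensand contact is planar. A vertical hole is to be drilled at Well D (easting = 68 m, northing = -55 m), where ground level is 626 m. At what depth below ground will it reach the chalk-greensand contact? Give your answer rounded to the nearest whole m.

Two edge vectors: Well A→Well B = (251, 47, 95), Well A→Well C = (23, 81, 1.7).
Normal n = (Well A→Well B) × (Well A→Well C) = (-7615.1, 1758.3, 19250).
So ∂z/∂easting = −n_x/n_z = 0.39559 and ∂z/∂northing = −n_y/n_z = −0.09134.
Intercept c from Well A: 610.3 − 22.15 + 0.55 = 588.70.
At (68, -55): z_contact = 26.9 + 5.0 + 588.70 = 620.6 m.
Depth below ground = 626 − 620.6 = 5 m.

5 m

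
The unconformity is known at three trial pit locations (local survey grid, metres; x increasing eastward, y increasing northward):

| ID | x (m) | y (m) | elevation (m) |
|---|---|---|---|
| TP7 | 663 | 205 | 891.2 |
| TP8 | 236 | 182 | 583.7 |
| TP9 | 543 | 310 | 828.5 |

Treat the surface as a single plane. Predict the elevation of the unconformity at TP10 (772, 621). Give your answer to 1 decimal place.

Two edge vectors: TP7→TP8 = (-427, -23, -307.5), TP7→TP9 = (-120, 105, -62.7).
Normal n = (TP7→TP8) × (TP7→TP9) = (33729.6, 10127.1, -47595).
So ∂z/∂x = −n_x/n_z = 0.70868 and ∂z/∂y = −n_y/n_z = 0.21278.
Intercept c from TP7: 891.2 − 469.85 − 43.62 = 377.73.
At (772, 621): z = 547.1 + 132.1 + 377.73 = 1057.0 m.

1057.0 m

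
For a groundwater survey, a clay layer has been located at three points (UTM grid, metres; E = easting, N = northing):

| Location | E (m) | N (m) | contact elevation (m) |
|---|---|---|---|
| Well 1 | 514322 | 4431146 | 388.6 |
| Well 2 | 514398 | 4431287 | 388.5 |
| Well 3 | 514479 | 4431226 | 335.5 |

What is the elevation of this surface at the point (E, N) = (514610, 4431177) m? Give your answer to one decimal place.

262.2 m

Two edge vectors: Well 1→Well 2 = (76, 141, -0.1), Well 1→Well 3 = (157, 80, -53.1).
Normal n = (Well 1→Well 2) × (Well 1→Well 3) = (-7479.1, 4019.9, -16057).
So ∂z/∂E = −n_x/n_z = −0.465784393 and ∂z/∂N = −n_y/n_z = 0.250351871.
Intercept c from Well 1: 388.6 + 239563.16 − 1109345.69 = −869393.93.
At (514610, 4431177): z = −239697.3 + 1109353.5 − 869393.93 = 262.2 m.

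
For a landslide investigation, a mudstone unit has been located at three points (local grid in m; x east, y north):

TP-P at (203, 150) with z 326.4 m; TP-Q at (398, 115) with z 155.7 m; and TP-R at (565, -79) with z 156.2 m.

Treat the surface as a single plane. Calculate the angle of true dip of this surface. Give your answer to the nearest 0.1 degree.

Two edge vectors: TP-P→TP-Q = (195, -35, -170.7), TP-P→TP-R = (362, -229, -170.2).
Normal n = (TP-P→TP-Q) × (TP-P→TP-R) = (-33133.3, -28604.4, -31985).
So ∂z/∂x = −n_x/n_z = −1.03590 and ∂z/∂y = −n_y/n_z = −0.89431.
Gradient magnitude |∇z| = √(a² + b²) = √(1.07309 + 0.79978) = 1.36853.
True dip = arctan(1.36853) = 53.8°, dipping toward NE (azimuth ≈ 049°).

53.8°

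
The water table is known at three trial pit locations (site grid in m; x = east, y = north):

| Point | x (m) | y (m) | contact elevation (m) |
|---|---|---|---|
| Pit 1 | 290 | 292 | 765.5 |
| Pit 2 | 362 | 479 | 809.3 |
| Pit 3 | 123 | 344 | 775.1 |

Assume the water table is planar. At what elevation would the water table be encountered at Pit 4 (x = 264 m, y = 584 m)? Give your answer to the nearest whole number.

832 m

Let the plane be z = a·x + b·y + c.
Pit 2−Pit 1: 72a + 187b = 43.8;  Pit 3−Pit 1: −167a + 52b = 9.6.
Solving gives a = 0.01379, b = 0.22891.
Then c = 765.5 − a·290 − b·292 = 694.66.
At (264, 584): z = 3.6 + 133.7 + 694.66 = 832.0 m.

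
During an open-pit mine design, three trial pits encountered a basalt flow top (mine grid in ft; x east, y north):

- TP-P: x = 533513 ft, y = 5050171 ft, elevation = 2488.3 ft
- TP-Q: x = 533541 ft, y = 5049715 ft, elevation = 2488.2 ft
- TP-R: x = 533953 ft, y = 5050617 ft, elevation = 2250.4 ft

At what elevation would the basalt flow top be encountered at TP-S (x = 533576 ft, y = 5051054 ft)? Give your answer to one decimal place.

2428.8 ft

Let the plane be z = a·x + b·y + c.
TP-Q−TP-P: 28a − 456b = −0.1;  TP-R−TP-P: 440a + 446b = −237.9.
Solving gives a = −0.509210428, b = −0.031048009.
Then c = 2488.3 − a·533513 − b·5050171 = 430956.44.
At (533576, 5051054): z = −271702.5 − 156825.2 + 430956.44 = 2428.8 ft.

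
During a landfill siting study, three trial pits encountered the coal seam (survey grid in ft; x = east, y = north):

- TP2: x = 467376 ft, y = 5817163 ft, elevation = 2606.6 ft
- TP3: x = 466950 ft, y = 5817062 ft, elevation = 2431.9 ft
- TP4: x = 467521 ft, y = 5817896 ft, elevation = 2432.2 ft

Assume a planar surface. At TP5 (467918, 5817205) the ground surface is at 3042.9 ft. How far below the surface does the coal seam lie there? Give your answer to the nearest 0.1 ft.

Let the plane be z = a·x + b·y + c.
TP3−TP2: −426a − 101b = −174.7;  TP4−TP2: 145a + 733b = −174.4.
Solving gives a = 0.489459466, b = −0.334749826.
Then c = 2606.6 − a·467376 − b·5817163 = 1721139.30.
At (467918, 5817205): z_contact = 229026.89 − 1947308.36 + 1721139.30 = 2857.83 ft.
Depth below ground = 3042.9 − 2857.83 = 185.1 ft.

185.1 ft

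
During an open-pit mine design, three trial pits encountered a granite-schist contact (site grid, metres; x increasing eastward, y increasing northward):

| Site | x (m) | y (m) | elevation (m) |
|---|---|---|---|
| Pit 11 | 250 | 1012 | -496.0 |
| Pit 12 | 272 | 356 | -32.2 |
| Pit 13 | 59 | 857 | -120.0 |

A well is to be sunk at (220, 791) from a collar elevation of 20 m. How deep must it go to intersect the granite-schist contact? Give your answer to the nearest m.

Let the plane be z = a·x + b·y + c.
Pit 12−Pit 11: 22a − 656b = 463.8;  Pit 13−Pit 11: −191a − 155b = 376.
Solving gives a = −1.35788, b = −0.75255.
Then c = -496 − a·250 − b·1012 = 605.05.
At (220, 791): z_contact = −298.7 − 595.3 + 605.05 = -288.9 m.
Depth below ground = 20 − (-288.9) = 309 m.

309 m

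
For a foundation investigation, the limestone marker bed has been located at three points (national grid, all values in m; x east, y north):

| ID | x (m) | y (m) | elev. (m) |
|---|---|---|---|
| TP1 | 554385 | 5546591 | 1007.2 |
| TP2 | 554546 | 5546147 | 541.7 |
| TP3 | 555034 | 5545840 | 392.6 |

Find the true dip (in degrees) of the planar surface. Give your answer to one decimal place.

52.4°

Two edge vectors: TP1→TP2 = (161, -444, -465.5), TP1→TP3 = (649, -751, -614.6).
Normal n = (TP1→TP2) × (TP1→TP3) = (-76708.1, -203158.9, 167245).
So ∂z/∂x = −n_x/n_z = 0.45866 and ∂z/∂y = −n_y/n_z = 1.21474.
Gradient magnitude |∇z| = √(a² + b²) = √(0.21037 + 1.47559) = 1.29844.
True dip = arctan(1.29844) = 52.4°, dipping toward SSW (azimuth ≈ 201°).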